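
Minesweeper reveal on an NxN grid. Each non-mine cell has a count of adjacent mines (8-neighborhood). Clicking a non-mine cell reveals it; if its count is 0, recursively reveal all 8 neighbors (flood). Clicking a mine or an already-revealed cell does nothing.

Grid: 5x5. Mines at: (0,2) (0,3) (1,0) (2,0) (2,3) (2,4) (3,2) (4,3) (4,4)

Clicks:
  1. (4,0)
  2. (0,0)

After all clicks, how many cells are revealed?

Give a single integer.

Answer: 5

Derivation:
Click 1 (4,0) count=0: revealed 4 new [(3,0) (3,1) (4,0) (4,1)] -> total=4
Click 2 (0,0) count=1: revealed 1 new [(0,0)] -> total=5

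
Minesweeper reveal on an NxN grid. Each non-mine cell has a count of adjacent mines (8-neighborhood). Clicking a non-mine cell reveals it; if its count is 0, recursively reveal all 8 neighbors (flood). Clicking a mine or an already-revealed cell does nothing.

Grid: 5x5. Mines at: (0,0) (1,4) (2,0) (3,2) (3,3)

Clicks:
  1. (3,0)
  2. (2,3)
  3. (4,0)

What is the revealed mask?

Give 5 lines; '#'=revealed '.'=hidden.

Click 1 (3,0) count=1: revealed 1 new [(3,0)] -> total=1
Click 2 (2,3) count=3: revealed 1 new [(2,3)] -> total=2
Click 3 (4,0) count=0: revealed 3 new [(3,1) (4,0) (4,1)] -> total=5

Answer: .....
.....
...#.
##...
##...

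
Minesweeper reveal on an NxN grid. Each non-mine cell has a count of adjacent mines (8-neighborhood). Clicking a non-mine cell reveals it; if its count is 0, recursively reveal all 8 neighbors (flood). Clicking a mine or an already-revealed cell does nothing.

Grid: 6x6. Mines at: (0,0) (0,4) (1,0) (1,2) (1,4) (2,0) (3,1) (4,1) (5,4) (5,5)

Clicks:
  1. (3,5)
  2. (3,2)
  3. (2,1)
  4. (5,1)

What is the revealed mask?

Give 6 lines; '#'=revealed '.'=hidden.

Click 1 (3,5) count=0: revealed 12 new [(2,2) (2,3) (2,4) (2,5) (3,2) (3,3) (3,4) (3,5) (4,2) (4,3) (4,4) (4,5)] -> total=12
Click 2 (3,2) count=2: revealed 0 new [(none)] -> total=12
Click 3 (2,1) count=4: revealed 1 new [(2,1)] -> total=13
Click 4 (5,1) count=1: revealed 1 new [(5,1)] -> total=14

Answer: ......
......
.#####
..####
..####
.#....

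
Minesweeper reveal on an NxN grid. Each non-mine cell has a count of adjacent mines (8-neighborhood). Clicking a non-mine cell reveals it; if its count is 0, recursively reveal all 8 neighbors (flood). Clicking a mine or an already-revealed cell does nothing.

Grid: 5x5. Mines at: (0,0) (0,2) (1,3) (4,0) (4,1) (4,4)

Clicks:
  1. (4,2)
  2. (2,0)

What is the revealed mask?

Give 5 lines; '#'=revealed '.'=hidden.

Click 1 (4,2) count=1: revealed 1 new [(4,2)] -> total=1
Click 2 (2,0) count=0: revealed 9 new [(1,0) (1,1) (1,2) (2,0) (2,1) (2,2) (3,0) (3,1) (3,2)] -> total=10

Answer: .....
###..
###..
###..
..#..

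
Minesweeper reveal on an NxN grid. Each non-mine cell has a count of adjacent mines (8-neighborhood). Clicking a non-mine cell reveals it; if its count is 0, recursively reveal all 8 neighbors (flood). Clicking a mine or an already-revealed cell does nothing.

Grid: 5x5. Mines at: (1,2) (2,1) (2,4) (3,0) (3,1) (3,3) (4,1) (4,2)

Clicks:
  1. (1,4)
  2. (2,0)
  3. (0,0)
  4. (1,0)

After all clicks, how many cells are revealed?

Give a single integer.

Answer: 6

Derivation:
Click 1 (1,4) count=1: revealed 1 new [(1,4)] -> total=1
Click 2 (2,0) count=3: revealed 1 new [(2,0)] -> total=2
Click 3 (0,0) count=0: revealed 4 new [(0,0) (0,1) (1,0) (1,1)] -> total=6
Click 4 (1,0) count=1: revealed 0 new [(none)] -> total=6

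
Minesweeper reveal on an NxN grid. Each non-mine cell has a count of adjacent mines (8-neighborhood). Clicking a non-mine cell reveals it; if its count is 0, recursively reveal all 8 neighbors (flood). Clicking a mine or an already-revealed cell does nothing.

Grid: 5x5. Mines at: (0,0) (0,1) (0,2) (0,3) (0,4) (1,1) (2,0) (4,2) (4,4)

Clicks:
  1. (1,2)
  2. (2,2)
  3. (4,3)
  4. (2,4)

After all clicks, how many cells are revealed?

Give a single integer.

Answer: 10

Derivation:
Click 1 (1,2) count=4: revealed 1 new [(1,2)] -> total=1
Click 2 (2,2) count=1: revealed 1 new [(2,2)] -> total=2
Click 3 (4,3) count=2: revealed 1 new [(4,3)] -> total=3
Click 4 (2,4) count=0: revealed 7 new [(1,3) (1,4) (2,3) (2,4) (3,2) (3,3) (3,4)] -> total=10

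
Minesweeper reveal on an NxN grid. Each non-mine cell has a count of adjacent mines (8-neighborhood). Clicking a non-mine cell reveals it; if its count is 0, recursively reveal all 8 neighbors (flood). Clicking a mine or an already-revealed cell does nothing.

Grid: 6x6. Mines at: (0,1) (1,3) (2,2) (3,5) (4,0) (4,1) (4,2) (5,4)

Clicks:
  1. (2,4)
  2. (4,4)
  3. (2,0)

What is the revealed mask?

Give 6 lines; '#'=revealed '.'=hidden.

Answer: ......
##....
##..#.
##....
....#.
......

Derivation:
Click 1 (2,4) count=2: revealed 1 new [(2,4)] -> total=1
Click 2 (4,4) count=2: revealed 1 new [(4,4)] -> total=2
Click 3 (2,0) count=0: revealed 6 new [(1,0) (1,1) (2,0) (2,1) (3,0) (3,1)] -> total=8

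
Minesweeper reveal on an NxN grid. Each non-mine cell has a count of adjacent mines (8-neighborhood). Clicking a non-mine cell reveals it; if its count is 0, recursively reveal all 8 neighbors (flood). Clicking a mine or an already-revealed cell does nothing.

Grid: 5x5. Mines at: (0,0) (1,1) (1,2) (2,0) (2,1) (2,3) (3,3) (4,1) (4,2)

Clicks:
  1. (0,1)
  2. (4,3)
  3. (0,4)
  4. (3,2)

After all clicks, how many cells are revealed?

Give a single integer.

Click 1 (0,1) count=3: revealed 1 new [(0,1)] -> total=1
Click 2 (4,3) count=2: revealed 1 new [(4,3)] -> total=2
Click 3 (0,4) count=0: revealed 4 new [(0,3) (0,4) (1,3) (1,4)] -> total=6
Click 4 (3,2) count=5: revealed 1 new [(3,2)] -> total=7

Answer: 7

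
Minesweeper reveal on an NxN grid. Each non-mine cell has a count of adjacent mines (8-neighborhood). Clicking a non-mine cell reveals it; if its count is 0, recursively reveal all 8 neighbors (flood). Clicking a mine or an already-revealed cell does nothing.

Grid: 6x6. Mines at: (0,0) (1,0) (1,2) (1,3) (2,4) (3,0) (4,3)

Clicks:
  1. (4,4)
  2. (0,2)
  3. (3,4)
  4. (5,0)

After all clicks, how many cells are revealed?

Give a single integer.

Click 1 (4,4) count=1: revealed 1 new [(4,4)] -> total=1
Click 2 (0,2) count=2: revealed 1 new [(0,2)] -> total=2
Click 3 (3,4) count=2: revealed 1 new [(3,4)] -> total=3
Click 4 (5,0) count=0: revealed 6 new [(4,0) (4,1) (4,2) (5,0) (5,1) (5,2)] -> total=9

Answer: 9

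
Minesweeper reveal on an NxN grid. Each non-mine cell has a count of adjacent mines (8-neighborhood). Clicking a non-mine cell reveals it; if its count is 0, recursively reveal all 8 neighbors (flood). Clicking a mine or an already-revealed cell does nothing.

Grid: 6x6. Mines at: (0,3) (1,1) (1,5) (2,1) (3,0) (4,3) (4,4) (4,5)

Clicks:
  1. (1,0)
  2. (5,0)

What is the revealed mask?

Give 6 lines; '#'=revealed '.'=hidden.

Click 1 (1,0) count=2: revealed 1 new [(1,0)] -> total=1
Click 2 (5,0) count=0: revealed 6 new [(4,0) (4,1) (4,2) (5,0) (5,1) (5,2)] -> total=7

Answer: ......
#.....
......
......
###...
###...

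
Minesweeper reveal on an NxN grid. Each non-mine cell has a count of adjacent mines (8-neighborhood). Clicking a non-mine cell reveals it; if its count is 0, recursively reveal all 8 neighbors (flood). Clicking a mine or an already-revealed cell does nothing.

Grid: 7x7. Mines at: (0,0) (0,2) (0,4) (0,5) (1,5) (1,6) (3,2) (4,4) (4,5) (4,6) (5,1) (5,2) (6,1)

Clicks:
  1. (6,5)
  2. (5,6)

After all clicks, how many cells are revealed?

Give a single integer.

Answer: 8

Derivation:
Click 1 (6,5) count=0: revealed 8 new [(5,3) (5,4) (5,5) (5,6) (6,3) (6,4) (6,5) (6,6)] -> total=8
Click 2 (5,6) count=2: revealed 0 new [(none)] -> total=8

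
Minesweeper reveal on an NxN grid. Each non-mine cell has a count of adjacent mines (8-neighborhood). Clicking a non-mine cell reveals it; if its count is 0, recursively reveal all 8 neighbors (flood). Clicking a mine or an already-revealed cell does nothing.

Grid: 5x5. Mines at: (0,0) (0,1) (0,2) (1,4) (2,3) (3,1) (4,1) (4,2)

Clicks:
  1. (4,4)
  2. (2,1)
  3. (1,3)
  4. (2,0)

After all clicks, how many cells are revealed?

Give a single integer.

Answer: 7

Derivation:
Click 1 (4,4) count=0: revealed 4 new [(3,3) (3,4) (4,3) (4,4)] -> total=4
Click 2 (2,1) count=1: revealed 1 new [(2,1)] -> total=5
Click 3 (1,3) count=3: revealed 1 new [(1,3)] -> total=6
Click 4 (2,0) count=1: revealed 1 new [(2,0)] -> total=7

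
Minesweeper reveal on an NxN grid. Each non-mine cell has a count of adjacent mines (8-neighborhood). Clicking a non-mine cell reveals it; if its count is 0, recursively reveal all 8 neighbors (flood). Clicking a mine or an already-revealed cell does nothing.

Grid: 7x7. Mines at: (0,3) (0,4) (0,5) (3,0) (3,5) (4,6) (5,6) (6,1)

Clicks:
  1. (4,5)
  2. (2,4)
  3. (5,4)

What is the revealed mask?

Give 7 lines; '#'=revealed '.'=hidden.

Click 1 (4,5) count=3: revealed 1 new [(4,5)] -> total=1
Click 2 (2,4) count=1: revealed 1 new [(2,4)] -> total=2
Click 3 (5,4) count=0: revealed 29 new [(0,0) (0,1) (0,2) (1,0) (1,1) (1,2) (1,3) (1,4) (2,0) (2,1) (2,2) (2,3) (3,1) (3,2) (3,3) (3,4) (4,1) (4,2) (4,3) (4,4) (5,1) (5,2) (5,3) (5,4) (5,5) (6,2) (6,3) (6,4) (6,5)] -> total=31

Answer: ###....
#####..
#####..
.####..
.#####.
.#####.
..####.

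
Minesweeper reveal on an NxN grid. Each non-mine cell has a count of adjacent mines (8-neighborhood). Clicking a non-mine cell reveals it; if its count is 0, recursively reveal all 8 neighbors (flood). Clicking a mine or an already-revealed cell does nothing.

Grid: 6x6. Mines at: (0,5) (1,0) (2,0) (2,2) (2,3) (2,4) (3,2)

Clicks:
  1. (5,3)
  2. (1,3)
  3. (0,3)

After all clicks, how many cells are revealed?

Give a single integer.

Click 1 (5,3) count=0: revealed 17 new [(3,0) (3,1) (3,3) (3,4) (3,5) (4,0) (4,1) (4,2) (4,3) (4,4) (4,5) (5,0) (5,1) (5,2) (5,3) (5,4) (5,5)] -> total=17
Click 2 (1,3) count=3: revealed 1 new [(1,3)] -> total=18
Click 3 (0,3) count=0: revealed 7 new [(0,1) (0,2) (0,3) (0,4) (1,1) (1,2) (1,4)] -> total=25

Answer: 25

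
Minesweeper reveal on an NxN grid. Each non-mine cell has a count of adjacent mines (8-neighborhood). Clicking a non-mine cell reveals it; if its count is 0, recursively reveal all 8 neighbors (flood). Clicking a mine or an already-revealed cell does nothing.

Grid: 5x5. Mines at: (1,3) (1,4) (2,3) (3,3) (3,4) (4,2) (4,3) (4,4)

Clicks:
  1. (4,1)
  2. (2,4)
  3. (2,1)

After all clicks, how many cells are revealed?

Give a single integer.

Click 1 (4,1) count=1: revealed 1 new [(4,1)] -> total=1
Click 2 (2,4) count=5: revealed 1 new [(2,4)] -> total=2
Click 3 (2,1) count=0: revealed 13 new [(0,0) (0,1) (0,2) (1,0) (1,1) (1,2) (2,0) (2,1) (2,2) (3,0) (3,1) (3,2) (4,0)] -> total=15

Answer: 15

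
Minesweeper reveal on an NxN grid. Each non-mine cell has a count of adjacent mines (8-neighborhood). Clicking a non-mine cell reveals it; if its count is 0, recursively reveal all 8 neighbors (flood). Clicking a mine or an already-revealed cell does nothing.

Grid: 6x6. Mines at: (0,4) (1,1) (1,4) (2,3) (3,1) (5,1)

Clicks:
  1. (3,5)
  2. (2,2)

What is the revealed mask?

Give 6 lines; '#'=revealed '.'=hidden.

Answer: ......
......
..#.##
..####
..####
..####

Derivation:
Click 1 (3,5) count=0: revealed 14 new [(2,4) (2,5) (3,2) (3,3) (3,4) (3,5) (4,2) (4,3) (4,4) (4,5) (5,2) (5,3) (5,4) (5,5)] -> total=14
Click 2 (2,2) count=3: revealed 1 new [(2,2)] -> total=15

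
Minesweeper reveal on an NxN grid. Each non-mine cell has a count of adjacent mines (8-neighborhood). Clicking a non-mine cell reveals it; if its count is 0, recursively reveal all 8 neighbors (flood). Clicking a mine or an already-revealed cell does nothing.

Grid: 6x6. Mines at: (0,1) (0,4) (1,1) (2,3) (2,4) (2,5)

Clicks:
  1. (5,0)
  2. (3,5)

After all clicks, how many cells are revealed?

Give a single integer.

Click 1 (5,0) count=0: revealed 21 new [(2,0) (2,1) (2,2) (3,0) (3,1) (3,2) (3,3) (3,4) (3,5) (4,0) (4,1) (4,2) (4,3) (4,4) (4,5) (5,0) (5,1) (5,2) (5,3) (5,4) (5,5)] -> total=21
Click 2 (3,5) count=2: revealed 0 new [(none)] -> total=21

Answer: 21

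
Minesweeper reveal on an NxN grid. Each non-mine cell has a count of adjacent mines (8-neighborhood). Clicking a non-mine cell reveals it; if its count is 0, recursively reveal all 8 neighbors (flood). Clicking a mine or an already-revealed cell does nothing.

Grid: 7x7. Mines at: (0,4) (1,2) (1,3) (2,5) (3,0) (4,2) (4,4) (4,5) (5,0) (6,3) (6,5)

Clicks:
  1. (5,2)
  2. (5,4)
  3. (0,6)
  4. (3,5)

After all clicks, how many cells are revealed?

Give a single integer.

Click 1 (5,2) count=2: revealed 1 new [(5,2)] -> total=1
Click 2 (5,4) count=4: revealed 1 new [(5,4)] -> total=2
Click 3 (0,6) count=0: revealed 4 new [(0,5) (0,6) (1,5) (1,6)] -> total=6
Click 4 (3,5) count=3: revealed 1 new [(3,5)] -> total=7

Answer: 7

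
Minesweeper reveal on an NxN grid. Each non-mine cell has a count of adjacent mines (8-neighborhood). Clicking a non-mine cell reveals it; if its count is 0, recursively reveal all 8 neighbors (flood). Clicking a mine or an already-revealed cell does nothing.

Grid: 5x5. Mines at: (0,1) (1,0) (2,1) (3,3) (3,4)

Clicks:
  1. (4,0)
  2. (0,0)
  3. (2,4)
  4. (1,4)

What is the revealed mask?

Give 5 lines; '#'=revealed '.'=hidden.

Click 1 (4,0) count=0: revealed 6 new [(3,0) (3,1) (3,2) (4,0) (4,1) (4,2)] -> total=6
Click 2 (0,0) count=2: revealed 1 new [(0,0)] -> total=7
Click 3 (2,4) count=2: revealed 1 new [(2,4)] -> total=8
Click 4 (1,4) count=0: revealed 8 new [(0,2) (0,3) (0,4) (1,2) (1,3) (1,4) (2,2) (2,3)] -> total=16

Answer: #.###
..###
..###
###..
###..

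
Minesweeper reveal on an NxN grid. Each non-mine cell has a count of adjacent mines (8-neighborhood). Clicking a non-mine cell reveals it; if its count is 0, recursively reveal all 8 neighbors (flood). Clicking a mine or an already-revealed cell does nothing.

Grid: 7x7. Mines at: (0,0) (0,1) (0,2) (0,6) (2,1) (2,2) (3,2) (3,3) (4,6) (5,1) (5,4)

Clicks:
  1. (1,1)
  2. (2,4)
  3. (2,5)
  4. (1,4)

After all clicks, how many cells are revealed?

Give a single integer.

Answer: 15

Derivation:
Click 1 (1,1) count=5: revealed 1 new [(1,1)] -> total=1
Click 2 (2,4) count=1: revealed 1 new [(2,4)] -> total=2
Click 3 (2,5) count=0: revealed 13 new [(0,3) (0,4) (0,5) (1,3) (1,4) (1,5) (1,6) (2,3) (2,5) (2,6) (3,4) (3,5) (3,6)] -> total=15
Click 4 (1,4) count=0: revealed 0 new [(none)] -> total=15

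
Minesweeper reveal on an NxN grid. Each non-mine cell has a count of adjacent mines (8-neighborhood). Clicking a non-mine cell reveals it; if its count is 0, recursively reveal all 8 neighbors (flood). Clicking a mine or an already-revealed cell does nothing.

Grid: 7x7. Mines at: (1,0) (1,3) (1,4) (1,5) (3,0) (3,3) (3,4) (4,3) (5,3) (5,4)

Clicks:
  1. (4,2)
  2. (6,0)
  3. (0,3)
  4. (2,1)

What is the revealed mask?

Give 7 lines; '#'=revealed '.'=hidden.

Answer: ...#...
.......
.#.....
.......
###....
###....
###....

Derivation:
Click 1 (4,2) count=3: revealed 1 new [(4,2)] -> total=1
Click 2 (6,0) count=0: revealed 8 new [(4,0) (4,1) (5,0) (5,1) (5,2) (6,0) (6,1) (6,2)] -> total=9
Click 3 (0,3) count=2: revealed 1 new [(0,3)] -> total=10
Click 4 (2,1) count=2: revealed 1 new [(2,1)] -> total=11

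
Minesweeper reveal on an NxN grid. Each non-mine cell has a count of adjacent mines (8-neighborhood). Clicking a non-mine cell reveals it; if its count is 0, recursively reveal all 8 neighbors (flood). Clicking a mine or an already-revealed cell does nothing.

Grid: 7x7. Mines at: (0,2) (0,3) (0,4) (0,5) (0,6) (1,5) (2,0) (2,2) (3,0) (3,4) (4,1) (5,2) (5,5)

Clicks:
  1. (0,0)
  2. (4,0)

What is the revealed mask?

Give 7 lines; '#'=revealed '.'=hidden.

Answer: ##.....
##.....
.......
.......
#......
.......
.......

Derivation:
Click 1 (0,0) count=0: revealed 4 new [(0,0) (0,1) (1,0) (1,1)] -> total=4
Click 2 (4,0) count=2: revealed 1 new [(4,0)] -> total=5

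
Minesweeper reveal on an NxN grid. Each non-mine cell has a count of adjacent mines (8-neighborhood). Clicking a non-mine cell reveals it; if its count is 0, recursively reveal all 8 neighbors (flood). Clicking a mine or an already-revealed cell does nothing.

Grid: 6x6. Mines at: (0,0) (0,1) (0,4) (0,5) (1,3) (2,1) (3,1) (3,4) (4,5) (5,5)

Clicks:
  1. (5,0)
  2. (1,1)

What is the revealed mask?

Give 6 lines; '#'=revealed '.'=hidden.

Answer: ......
.#....
......
......
#####.
#####.

Derivation:
Click 1 (5,0) count=0: revealed 10 new [(4,0) (4,1) (4,2) (4,3) (4,4) (5,0) (5,1) (5,2) (5,3) (5,4)] -> total=10
Click 2 (1,1) count=3: revealed 1 new [(1,1)] -> total=11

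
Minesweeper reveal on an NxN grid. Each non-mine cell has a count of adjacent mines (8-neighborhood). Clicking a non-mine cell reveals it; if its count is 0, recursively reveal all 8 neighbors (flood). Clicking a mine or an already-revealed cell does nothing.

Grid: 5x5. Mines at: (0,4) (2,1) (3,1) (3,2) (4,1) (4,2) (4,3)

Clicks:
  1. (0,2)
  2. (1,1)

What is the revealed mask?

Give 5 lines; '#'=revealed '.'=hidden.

Click 1 (0,2) count=0: revealed 8 new [(0,0) (0,1) (0,2) (0,3) (1,0) (1,1) (1,2) (1,3)] -> total=8
Click 2 (1,1) count=1: revealed 0 new [(none)] -> total=8

Answer: ####.
####.
.....
.....
.....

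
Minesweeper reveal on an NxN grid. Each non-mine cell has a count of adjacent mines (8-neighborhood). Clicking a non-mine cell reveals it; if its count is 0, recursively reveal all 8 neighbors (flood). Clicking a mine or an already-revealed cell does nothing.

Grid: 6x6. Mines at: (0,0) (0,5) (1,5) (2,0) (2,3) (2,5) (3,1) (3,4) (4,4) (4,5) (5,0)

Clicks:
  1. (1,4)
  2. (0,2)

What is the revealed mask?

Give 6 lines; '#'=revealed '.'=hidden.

Answer: .####.
.####.
......
......
......
......

Derivation:
Click 1 (1,4) count=4: revealed 1 new [(1,4)] -> total=1
Click 2 (0,2) count=0: revealed 7 new [(0,1) (0,2) (0,3) (0,4) (1,1) (1,2) (1,3)] -> total=8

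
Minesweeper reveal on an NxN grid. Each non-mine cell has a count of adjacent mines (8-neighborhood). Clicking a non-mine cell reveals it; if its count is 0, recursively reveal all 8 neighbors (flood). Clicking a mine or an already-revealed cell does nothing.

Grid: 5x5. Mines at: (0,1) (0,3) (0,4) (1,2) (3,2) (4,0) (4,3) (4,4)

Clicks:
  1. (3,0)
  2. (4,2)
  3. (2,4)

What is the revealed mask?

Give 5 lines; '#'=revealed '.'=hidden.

Answer: .....
...##
...##
#..##
..#..

Derivation:
Click 1 (3,0) count=1: revealed 1 new [(3,0)] -> total=1
Click 2 (4,2) count=2: revealed 1 new [(4,2)] -> total=2
Click 3 (2,4) count=0: revealed 6 new [(1,3) (1,4) (2,3) (2,4) (3,3) (3,4)] -> total=8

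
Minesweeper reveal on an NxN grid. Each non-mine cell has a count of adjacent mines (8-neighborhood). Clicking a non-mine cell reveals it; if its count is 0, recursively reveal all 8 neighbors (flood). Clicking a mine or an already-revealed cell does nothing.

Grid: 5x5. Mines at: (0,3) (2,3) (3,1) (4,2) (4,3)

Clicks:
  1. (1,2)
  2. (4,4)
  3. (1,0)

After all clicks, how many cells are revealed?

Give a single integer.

Answer: 10

Derivation:
Click 1 (1,2) count=2: revealed 1 new [(1,2)] -> total=1
Click 2 (4,4) count=1: revealed 1 new [(4,4)] -> total=2
Click 3 (1,0) count=0: revealed 8 new [(0,0) (0,1) (0,2) (1,0) (1,1) (2,0) (2,1) (2,2)] -> total=10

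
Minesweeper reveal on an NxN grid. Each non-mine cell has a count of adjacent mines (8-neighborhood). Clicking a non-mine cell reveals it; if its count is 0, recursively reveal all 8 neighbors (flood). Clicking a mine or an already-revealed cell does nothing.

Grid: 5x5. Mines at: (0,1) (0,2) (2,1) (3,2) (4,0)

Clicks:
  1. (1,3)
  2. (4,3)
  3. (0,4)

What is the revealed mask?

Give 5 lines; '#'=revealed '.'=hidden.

Click 1 (1,3) count=1: revealed 1 new [(1,3)] -> total=1
Click 2 (4,3) count=1: revealed 1 new [(4,3)] -> total=2
Click 3 (0,4) count=0: revealed 8 new [(0,3) (0,4) (1,4) (2,3) (2,4) (3,3) (3,4) (4,4)] -> total=10

Answer: ...##
...##
...##
...##
...##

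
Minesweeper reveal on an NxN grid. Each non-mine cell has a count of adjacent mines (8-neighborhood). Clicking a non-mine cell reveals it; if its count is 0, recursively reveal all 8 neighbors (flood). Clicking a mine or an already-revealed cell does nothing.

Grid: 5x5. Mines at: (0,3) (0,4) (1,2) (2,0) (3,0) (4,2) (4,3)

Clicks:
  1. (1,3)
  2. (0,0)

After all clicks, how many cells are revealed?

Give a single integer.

Answer: 5

Derivation:
Click 1 (1,3) count=3: revealed 1 new [(1,3)] -> total=1
Click 2 (0,0) count=0: revealed 4 new [(0,0) (0,1) (1,0) (1,1)] -> total=5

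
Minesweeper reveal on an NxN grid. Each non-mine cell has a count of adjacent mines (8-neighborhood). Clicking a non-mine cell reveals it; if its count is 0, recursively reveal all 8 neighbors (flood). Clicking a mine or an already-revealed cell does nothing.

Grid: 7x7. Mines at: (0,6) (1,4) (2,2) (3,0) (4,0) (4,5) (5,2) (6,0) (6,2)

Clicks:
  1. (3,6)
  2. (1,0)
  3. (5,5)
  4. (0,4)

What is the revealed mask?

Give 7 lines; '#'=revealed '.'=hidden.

Click 1 (3,6) count=1: revealed 1 new [(3,6)] -> total=1
Click 2 (1,0) count=0: revealed 10 new [(0,0) (0,1) (0,2) (0,3) (1,0) (1,1) (1,2) (1,3) (2,0) (2,1)] -> total=11
Click 3 (5,5) count=1: revealed 1 new [(5,5)] -> total=12
Click 4 (0,4) count=1: revealed 1 new [(0,4)] -> total=13

Answer: #####..
####...
##.....
......#
.......
.....#.
.......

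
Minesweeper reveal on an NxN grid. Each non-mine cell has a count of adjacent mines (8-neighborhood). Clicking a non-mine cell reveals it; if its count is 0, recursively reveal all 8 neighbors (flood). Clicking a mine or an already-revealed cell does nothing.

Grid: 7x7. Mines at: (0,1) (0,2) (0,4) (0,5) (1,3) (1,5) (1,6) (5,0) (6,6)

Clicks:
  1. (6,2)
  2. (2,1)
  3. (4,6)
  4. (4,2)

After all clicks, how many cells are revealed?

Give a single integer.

Answer: 35

Derivation:
Click 1 (6,2) count=0: revealed 35 new [(1,0) (1,1) (1,2) (2,0) (2,1) (2,2) (2,3) (2,4) (2,5) (2,6) (3,0) (3,1) (3,2) (3,3) (3,4) (3,5) (3,6) (4,0) (4,1) (4,2) (4,3) (4,4) (4,5) (4,6) (5,1) (5,2) (5,3) (5,4) (5,5) (5,6) (6,1) (6,2) (6,3) (6,4) (6,5)] -> total=35
Click 2 (2,1) count=0: revealed 0 new [(none)] -> total=35
Click 3 (4,6) count=0: revealed 0 new [(none)] -> total=35
Click 4 (4,2) count=0: revealed 0 new [(none)] -> total=35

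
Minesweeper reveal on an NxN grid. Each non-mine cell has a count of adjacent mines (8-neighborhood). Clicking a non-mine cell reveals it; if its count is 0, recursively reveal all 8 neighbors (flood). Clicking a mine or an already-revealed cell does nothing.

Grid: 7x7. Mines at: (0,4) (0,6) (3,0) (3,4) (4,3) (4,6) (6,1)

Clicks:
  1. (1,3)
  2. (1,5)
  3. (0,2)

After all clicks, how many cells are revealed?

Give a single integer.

Click 1 (1,3) count=1: revealed 1 new [(1,3)] -> total=1
Click 2 (1,5) count=2: revealed 1 new [(1,5)] -> total=2
Click 3 (0,2) count=0: revealed 14 new [(0,0) (0,1) (0,2) (0,3) (1,0) (1,1) (1,2) (2,0) (2,1) (2,2) (2,3) (3,1) (3,2) (3,3)] -> total=16

Answer: 16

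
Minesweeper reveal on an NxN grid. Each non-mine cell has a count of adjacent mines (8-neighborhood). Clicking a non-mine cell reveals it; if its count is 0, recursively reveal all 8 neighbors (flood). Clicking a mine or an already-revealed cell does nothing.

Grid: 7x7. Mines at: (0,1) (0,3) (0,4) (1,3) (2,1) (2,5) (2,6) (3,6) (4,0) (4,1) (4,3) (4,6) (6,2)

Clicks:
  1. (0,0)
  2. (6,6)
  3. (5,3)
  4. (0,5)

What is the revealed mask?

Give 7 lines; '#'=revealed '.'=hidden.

Click 1 (0,0) count=1: revealed 1 new [(0,0)] -> total=1
Click 2 (6,6) count=0: revealed 8 new [(5,3) (5,4) (5,5) (5,6) (6,3) (6,4) (6,5) (6,6)] -> total=9
Click 3 (5,3) count=2: revealed 0 new [(none)] -> total=9
Click 4 (0,5) count=1: revealed 1 new [(0,5)] -> total=10

Answer: #....#.
.......
.......
.......
.......
...####
...####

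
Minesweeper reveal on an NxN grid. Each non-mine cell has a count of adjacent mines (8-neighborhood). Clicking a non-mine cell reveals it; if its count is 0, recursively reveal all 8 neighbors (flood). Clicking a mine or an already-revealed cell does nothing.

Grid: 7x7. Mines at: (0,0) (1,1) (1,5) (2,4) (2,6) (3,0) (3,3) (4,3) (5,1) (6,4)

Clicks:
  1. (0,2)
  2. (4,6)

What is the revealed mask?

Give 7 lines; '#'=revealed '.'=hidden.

Click 1 (0,2) count=1: revealed 1 new [(0,2)] -> total=1
Click 2 (4,6) count=0: revealed 11 new [(3,4) (3,5) (3,6) (4,4) (4,5) (4,6) (5,4) (5,5) (5,6) (6,5) (6,6)] -> total=12

Answer: ..#....
.......
.......
....###
....###
....###
.....##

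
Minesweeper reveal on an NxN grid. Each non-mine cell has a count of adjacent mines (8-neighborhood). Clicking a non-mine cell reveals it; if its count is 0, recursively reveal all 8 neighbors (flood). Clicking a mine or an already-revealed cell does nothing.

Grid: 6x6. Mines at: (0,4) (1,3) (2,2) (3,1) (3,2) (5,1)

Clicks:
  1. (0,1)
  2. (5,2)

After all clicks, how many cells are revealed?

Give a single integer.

Answer: 9

Derivation:
Click 1 (0,1) count=0: revealed 8 new [(0,0) (0,1) (0,2) (1,0) (1,1) (1,2) (2,0) (2,1)] -> total=8
Click 2 (5,2) count=1: revealed 1 new [(5,2)] -> total=9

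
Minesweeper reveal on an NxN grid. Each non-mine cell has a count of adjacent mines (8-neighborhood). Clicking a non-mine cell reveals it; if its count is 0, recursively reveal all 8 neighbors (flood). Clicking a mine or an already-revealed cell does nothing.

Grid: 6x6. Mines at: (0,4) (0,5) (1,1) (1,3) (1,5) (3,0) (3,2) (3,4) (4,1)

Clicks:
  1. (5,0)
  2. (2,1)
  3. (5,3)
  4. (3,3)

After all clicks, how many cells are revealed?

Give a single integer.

Answer: 11

Derivation:
Click 1 (5,0) count=1: revealed 1 new [(5,0)] -> total=1
Click 2 (2,1) count=3: revealed 1 new [(2,1)] -> total=2
Click 3 (5,3) count=0: revealed 8 new [(4,2) (4,3) (4,4) (4,5) (5,2) (5,3) (5,4) (5,5)] -> total=10
Click 4 (3,3) count=2: revealed 1 new [(3,3)] -> total=11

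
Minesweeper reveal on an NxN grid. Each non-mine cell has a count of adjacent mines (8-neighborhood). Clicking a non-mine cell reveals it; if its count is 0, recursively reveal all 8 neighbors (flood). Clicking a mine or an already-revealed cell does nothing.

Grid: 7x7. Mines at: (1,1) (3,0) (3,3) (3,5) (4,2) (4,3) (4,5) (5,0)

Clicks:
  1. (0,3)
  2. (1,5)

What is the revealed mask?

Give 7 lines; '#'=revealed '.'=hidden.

Answer: ..#####
..#####
..#####
.......
.......
.......
.......

Derivation:
Click 1 (0,3) count=0: revealed 15 new [(0,2) (0,3) (0,4) (0,5) (0,6) (1,2) (1,3) (1,4) (1,5) (1,6) (2,2) (2,3) (2,4) (2,5) (2,6)] -> total=15
Click 2 (1,5) count=0: revealed 0 new [(none)] -> total=15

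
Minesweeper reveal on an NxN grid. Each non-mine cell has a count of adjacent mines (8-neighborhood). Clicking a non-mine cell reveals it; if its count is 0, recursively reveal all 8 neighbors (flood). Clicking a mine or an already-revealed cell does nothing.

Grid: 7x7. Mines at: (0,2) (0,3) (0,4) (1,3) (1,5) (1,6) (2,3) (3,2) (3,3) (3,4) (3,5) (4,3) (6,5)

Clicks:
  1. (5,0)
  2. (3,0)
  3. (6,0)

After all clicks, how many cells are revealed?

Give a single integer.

Click 1 (5,0) count=0: revealed 21 new [(0,0) (0,1) (1,0) (1,1) (2,0) (2,1) (3,0) (3,1) (4,0) (4,1) (4,2) (5,0) (5,1) (5,2) (5,3) (5,4) (6,0) (6,1) (6,2) (6,3) (6,4)] -> total=21
Click 2 (3,0) count=0: revealed 0 new [(none)] -> total=21
Click 3 (6,0) count=0: revealed 0 new [(none)] -> total=21

Answer: 21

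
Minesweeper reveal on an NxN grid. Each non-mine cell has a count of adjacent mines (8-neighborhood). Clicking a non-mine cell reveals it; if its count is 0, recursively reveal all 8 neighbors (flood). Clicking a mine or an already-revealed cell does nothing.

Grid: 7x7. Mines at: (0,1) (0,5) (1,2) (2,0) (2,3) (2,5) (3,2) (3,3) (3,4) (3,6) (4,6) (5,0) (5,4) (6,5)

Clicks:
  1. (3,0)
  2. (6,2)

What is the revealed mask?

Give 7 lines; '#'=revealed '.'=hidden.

Answer: .......
.......
.......
#......
.###...
.###...
.###...

Derivation:
Click 1 (3,0) count=1: revealed 1 new [(3,0)] -> total=1
Click 2 (6,2) count=0: revealed 9 new [(4,1) (4,2) (4,3) (5,1) (5,2) (5,3) (6,1) (6,2) (6,3)] -> total=10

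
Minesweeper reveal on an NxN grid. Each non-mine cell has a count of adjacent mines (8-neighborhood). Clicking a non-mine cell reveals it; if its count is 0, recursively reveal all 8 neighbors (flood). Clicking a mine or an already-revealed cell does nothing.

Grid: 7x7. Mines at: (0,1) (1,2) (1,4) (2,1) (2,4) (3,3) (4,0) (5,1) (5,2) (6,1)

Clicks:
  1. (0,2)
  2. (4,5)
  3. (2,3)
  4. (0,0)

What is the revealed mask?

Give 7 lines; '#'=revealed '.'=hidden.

Answer: #.#..##
.....##
...#.##
....###
...####
...####
...####

Derivation:
Click 1 (0,2) count=2: revealed 1 new [(0,2)] -> total=1
Click 2 (4,5) count=0: revealed 21 new [(0,5) (0,6) (1,5) (1,6) (2,5) (2,6) (3,4) (3,5) (3,6) (4,3) (4,4) (4,5) (4,6) (5,3) (5,4) (5,5) (5,6) (6,3) (6,4) (6,5) (6,6)] -> total=22
Click 3 (2,3) count=4: revealed 1 new [(2,3)] -> total=23
Click 4 (0,0) count=1: revealed 1 new [(0,0)] -> total=24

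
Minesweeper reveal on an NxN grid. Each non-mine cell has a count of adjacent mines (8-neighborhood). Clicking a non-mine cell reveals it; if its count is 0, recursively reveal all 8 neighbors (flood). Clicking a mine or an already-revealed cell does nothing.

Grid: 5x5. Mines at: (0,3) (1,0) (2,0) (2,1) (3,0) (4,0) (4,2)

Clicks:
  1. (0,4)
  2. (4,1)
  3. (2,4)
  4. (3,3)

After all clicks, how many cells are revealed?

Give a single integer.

Answer: 13

Derivation:
Click 1 (0,4) count=1: revealed 1 new [(0,4)] -> total=1
Click 2 (4,1) count=3: revealed 1 new [(4,1)] -> total=2
Click 3 (2,4) count=0: revealed 11 new [(1,2) (1,3) (1,4) (2,2) (2,3) (2,4) (3,2) (3,3) (3,4) (4,3) (4,4)] -> total=13
Click 4 (3,3) count=1: revealed 0 new [(none)] -> total=13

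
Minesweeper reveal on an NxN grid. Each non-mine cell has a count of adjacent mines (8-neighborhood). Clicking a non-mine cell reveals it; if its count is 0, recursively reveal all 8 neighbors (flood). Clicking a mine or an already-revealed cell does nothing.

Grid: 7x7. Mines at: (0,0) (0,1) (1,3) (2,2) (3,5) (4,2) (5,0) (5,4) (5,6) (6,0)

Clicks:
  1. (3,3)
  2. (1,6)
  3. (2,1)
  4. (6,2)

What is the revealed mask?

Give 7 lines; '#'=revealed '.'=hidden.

Click 1 (3,3) count=2: revealed 1 new [(3,3)] -> total=1
Click 2 (1,6) count=0: revealed 9 new [(0,4) (0,5) (0,6) (1,4) (1,5) (1,6) (2,4) (2,5) (2,6)] -> total=10
Click 3 (2,1) count=1: revealed 1 new [(2,1)] -> total=11
Click 4 (6,2) count=0: revealed 6 new [(5,1) (5,2) (5,3) (6,1) (6,2) (6,3)] -> total=17

Answer: ....###
....###
.#..###
...#...
.......
.###...
.###...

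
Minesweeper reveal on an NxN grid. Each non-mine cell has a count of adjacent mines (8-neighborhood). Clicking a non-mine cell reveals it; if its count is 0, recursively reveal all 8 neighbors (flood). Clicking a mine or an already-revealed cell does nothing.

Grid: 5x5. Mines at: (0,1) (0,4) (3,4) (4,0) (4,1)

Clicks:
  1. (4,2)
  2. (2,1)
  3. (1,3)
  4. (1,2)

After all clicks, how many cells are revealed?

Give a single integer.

Answer: 13

Derivation:
Click 1 (4,2) count=1: revealed 1 new [(4,2)] -> total=1
Click 2 (2,1) count=0: revealed 12 new [(1,0) (1,1) (1,2) (1,3) (2,0) (2,1) (2,2) (2,3) (3,0) (3,1) (3,2) (3,3)] -> total=13
Click 3 (1,3) count=1: revealed 0 new [(none)] -> total=13
Click 4 (1,2) count=1: revealed 0 new [(none)] -> total=13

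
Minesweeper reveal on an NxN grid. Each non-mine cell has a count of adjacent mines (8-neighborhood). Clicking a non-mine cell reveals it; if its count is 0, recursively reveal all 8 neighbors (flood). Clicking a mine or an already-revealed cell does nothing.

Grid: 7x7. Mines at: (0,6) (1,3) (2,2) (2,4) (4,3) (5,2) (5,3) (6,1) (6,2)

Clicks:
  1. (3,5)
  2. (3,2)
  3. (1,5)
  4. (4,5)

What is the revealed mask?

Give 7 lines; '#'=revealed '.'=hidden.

Answer: .......
.....##
.....##
..#.###
....###
....###
....###

Derivation:
Click 1 (3,5) count=1: revealed 1 new [(3,5)] -> total=1
Click 2 (3,2) count=2: revealed 1 new [(3,2)] -> total=2
Click 3 (1,5) count=2: revealed 1 new [(1,5)] -> total=3
Click 4 (4,5) count=0: revealed 14 new [(1,6) (2,5) (2,6) (3,4) (3,6) (4,4) (4,5) (4,6) (5,4) (5,5) (5,6) (6,4) (6,5) (6,6)] -> total=17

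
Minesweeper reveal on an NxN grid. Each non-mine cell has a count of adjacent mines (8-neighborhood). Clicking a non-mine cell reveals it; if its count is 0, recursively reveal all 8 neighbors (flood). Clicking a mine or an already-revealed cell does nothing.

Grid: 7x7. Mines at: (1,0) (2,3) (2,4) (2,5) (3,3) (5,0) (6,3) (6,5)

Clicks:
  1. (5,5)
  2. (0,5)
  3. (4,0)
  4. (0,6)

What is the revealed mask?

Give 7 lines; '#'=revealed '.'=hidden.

Click 1 (5,5) count=1: revealed 1 new [(5,5)] -> total=1
Click 2 (0,5) count=0: revealed 12 new [(0,1) (0,2) (0,3) (0,4) (0,5) (0,6) (1,1) (1,2) (1,3) (1,4) (1,5) (1,6)] -> total=13
Click 3 (4,0) count=1: revealed 1 new [(4,0)] -> total=14
Click 4 (0,6) count=0: revealed 0 new [(none)] -> total=14

Answer: .######
.######
.......
.......
#......
.....#.
.......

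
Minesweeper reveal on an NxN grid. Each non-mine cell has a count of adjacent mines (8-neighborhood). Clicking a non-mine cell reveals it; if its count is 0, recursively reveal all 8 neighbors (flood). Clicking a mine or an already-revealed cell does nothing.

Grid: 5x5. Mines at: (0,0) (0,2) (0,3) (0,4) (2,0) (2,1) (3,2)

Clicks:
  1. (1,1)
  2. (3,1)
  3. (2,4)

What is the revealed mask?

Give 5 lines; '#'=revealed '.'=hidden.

Answer: .....
.#.##
...##
.#.##
...##

Derivation:
Click 1 (1,1) count=4: revealed 1 new [(1,1)] -> total=1
Click 2 (3,1) count=3: revealed 1 new [(3,1)] -> total=2
Click 3 (2,4) count=0: revealed 8 new [(1,3) (1,4) (2,3) (2,4) (3,3) (3,4) (4,3) (4,4)] -> total=10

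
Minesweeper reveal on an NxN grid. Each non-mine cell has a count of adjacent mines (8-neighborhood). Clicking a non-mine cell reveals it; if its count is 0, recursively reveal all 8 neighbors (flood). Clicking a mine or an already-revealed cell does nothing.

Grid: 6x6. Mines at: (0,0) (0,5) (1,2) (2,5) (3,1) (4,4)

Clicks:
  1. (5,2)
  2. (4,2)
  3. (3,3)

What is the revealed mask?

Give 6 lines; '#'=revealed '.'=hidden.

Click 1 (5,2) count=0: revealed 8 new [(4,0) (4,1) (4,2) (4,3) (5,0) (5,1) (5,2) (5,3)] -> total=8
Click 2 (4,2) count=1: revealed 0 new [(none)] -> total=8
Click 3 (3,3) count=1: revealed 1 new [(3,3)] -> total=9

Answer: ......
......
......
...#..
####..
####..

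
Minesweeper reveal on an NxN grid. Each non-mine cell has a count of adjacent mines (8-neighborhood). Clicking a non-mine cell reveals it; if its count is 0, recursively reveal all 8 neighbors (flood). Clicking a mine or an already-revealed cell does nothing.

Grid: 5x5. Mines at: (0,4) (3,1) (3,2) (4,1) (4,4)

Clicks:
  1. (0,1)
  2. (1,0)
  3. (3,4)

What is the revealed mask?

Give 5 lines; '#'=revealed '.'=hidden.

Answer: ####.
####.
####.
....#
.....

Derivation:
Click 1 (0,1) count=0: revealed 12 new [(0,0) (0,1) (0,2) (0,3) (1,0) (1,1) (1,2) (1,3) (2,0) (2,1) (2,2) (2,3)] -> total=12
Click 2 (1,0) count=0: revealed 0 new [(none)] -> total=12
Click 3 (3,4) count=1: revealed 1 new [(3,4)] -> total=13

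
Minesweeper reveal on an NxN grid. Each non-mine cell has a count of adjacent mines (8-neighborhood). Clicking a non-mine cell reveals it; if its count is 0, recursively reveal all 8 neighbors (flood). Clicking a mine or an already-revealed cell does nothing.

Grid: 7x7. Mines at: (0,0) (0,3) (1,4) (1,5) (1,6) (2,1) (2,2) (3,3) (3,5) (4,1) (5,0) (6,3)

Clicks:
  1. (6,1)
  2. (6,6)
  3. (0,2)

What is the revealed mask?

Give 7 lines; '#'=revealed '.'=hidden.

Answer: ..#....
.......
.......
.......
....###
....###
.#..###

Derivation:
Click 1 (6,1) count=1: revealed 1 new [(6,1)] -> total=1
Click 2 (6,6) count=0: revealed 9 new [(4,4) (4,5) (4,6) (5,4) (5,5) (5,6) (6,4) (6,5) (6,6)] -> total=10
Click 3 (0,2) count=1: revealed 1 new [(0,2)] -> total=11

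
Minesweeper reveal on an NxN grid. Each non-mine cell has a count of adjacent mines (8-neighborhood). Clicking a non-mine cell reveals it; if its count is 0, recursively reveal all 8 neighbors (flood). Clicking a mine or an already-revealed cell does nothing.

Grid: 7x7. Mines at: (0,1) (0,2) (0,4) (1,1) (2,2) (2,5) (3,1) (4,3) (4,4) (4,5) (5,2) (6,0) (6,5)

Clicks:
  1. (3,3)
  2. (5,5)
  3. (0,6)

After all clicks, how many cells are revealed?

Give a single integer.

Click 1 (3,3) count=3: revealed 1 new [(3,3)] -> total=1
Click 2 (5,5) count=3: revealed 1 new [(5,5)] -> total=2
Click 3 (0,6) count=0: revealed 4 new [(0,5) (0,6) (1,5) (1,6)] -> total=6

Answer: 6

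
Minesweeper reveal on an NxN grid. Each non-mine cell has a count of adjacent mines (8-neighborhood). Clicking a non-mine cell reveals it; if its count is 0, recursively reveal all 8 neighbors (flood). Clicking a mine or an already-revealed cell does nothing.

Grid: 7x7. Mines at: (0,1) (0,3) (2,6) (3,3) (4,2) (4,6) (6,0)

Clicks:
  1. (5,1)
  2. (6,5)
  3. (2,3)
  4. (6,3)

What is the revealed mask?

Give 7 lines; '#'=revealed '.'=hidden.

Click 1 (5,1) count=2: revealed 1 new [(5,1)] -> total=1
Click 2 (6,5) count=0: revealed 14 new [(4,3) (4,4) (4,5) (5,2) (5,3) (5,4) (5,5) (5,6) (6,1) (6,2) (6,3) (6,4) (6,5) (6,6)] -> total=15
Click 3 (2,3) count=1: revealed 1 new [(2,3)] -> total=16
Click 4 (6,3) count=0: revealed 0 new [(none)] -> total=16

Answer: .......
.......
...#...
.......
...###.
.######
.######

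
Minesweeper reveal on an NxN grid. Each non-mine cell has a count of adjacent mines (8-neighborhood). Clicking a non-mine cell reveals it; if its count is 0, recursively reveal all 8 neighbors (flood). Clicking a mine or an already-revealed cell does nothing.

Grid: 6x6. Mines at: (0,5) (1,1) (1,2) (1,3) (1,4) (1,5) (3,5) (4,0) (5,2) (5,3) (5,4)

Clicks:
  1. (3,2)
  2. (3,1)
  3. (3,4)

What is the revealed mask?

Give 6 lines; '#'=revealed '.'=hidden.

Answer: ......
......
.####.
.####.
.####.
......

Derivation:
Click 1 (3,2) count=0: revealed 12 new [(2,1) (2,2) (2,3) (2,4) (3,1) (3,2) (3,3) (3,4) (4,1) (4,2) (4,3) (4,4)] -> total=12
Click 2 (3,1) count=1: revealed 0 new [(none)] -> total=12
Click 3 (3,4) count=1: revealed 0 new [(none)] -> total=12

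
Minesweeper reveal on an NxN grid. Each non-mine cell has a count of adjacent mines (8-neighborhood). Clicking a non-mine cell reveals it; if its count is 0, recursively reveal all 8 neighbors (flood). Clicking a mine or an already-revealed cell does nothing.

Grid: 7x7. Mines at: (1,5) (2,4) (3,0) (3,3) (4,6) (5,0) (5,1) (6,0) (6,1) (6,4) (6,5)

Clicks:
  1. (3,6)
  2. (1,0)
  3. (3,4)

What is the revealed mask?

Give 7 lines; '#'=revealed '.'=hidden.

Click 1 (3,6) count=1: revealed 1 new [(3,6)] -> total=1
Click 2 (1,0) count=0: revealed 14 new [(0,0) (0,1) (0,2) (0,3) (0,4) (1,0) (1,1) (1,2) (1,3) (1,4) (2,0) (2,1) (2,2) (2,3)] -> total=15
Click 3 (3,4) count=2: revealed 1 new [(3,4)] -> total=16

Answer: #####..
#####..
####...
....#.#
.......
.......
.......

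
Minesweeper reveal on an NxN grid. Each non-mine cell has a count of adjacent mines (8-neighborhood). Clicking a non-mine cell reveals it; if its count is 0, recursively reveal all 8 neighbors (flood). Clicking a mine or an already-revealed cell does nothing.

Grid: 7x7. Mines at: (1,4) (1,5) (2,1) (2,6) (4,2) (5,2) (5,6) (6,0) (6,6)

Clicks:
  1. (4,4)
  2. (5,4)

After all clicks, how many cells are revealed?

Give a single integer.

Click 1 (4,4) count=0: revealed 15 new [(2,3) (2,4) (2,5) (3,3) (3,4) (3,5) (4,3) (4,4) (4,5) (5,3) (5,4) (5,5) (6,3) (6,4) (6,5)] -> total=15
Click 2 (5,4) count=0: revealed 0 new [(none)] -> total=15

Answer: 15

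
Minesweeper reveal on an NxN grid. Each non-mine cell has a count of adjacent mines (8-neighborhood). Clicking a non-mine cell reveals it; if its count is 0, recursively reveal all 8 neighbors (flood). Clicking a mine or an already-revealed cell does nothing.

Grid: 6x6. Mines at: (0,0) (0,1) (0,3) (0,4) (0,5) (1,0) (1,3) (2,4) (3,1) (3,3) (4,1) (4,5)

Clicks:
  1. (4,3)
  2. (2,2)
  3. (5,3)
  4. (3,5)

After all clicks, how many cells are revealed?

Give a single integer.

Click 1 (4,3) count=1: revealed 1 new [(4,3)] -> total=1
Click 2 (2,2) count=3: revealed 1 new [(2,2)] -> total=2
Click 3 (5,3) count=0: revealed 5 new [(4,2) (4,4) (5,2) (5,3) (5,4)] -> total=7
Click 4 (3,5) count=2: revealed 1 new [(3,5)] -> total=8

Answer: 8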